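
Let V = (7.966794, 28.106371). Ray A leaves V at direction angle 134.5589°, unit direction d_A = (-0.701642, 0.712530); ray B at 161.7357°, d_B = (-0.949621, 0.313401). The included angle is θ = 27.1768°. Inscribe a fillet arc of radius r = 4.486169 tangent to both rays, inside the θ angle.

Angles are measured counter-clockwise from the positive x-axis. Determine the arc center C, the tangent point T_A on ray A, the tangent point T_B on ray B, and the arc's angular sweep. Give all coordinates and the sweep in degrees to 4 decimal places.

bisector direction at 148.1473° = (-0.849408,0.527737)
center distance |VC| = r/sin(θ/2) = 4.486169/sin(13.5884°) = 19.094523
C = V + |VC|·bis = (-8.2522,38.1833)
T_A = V + ((C−V)·d_A)·d_A = V + 18.5600·d_A = (-5.0557,41.3309)
T_B = V + ((C−V)·d_B)·d_B = V + 18.5600·d_B = (-9.6582,33.9231)
sweep = 180° − θ = 152.8232°

center=(-8.2522,38.1833) T_A=(-5.0557,41.3309) T_B=(-9.6582,33.9231) sweep=152.8232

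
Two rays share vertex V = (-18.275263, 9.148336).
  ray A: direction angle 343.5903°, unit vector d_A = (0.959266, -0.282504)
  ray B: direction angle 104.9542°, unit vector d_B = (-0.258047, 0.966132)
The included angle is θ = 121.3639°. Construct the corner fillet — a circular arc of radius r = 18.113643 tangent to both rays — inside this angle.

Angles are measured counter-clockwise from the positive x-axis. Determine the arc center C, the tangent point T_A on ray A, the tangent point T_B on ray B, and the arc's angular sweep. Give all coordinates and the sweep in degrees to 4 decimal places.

bisector direction at 44.2723° = (0.716031,0.698069)
center distance |VC| = r/sin(θ/2) = 18.113643/sin(60.6820°) = 20.774550
C = V + |VC|·bis = (-3.4000,23.6504)
T_A = V + ((C−V)·d_A)·d_A = V + 10.1724·d_A = (-8.5172,6.2746)
T_B = V + ((C−V)·d_B)·d_B = V + 10.1724·d_B = (-20.9002,18.9762)
sweep = 180° − θ = 58.6361°

center=(-3.4000,23.6504) T_A=(-8.5172,6.2746) T_B=(-20.9002,18.9762) sweep=58.6361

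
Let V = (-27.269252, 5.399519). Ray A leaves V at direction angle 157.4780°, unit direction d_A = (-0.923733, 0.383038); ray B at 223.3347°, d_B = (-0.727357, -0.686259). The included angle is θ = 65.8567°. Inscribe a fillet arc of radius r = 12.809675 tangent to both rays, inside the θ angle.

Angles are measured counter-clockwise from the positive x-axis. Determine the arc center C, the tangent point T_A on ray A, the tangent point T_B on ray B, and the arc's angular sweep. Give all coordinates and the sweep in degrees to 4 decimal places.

bisector direction at 190.4064° = (-0.983551,-0.180628)
center distance |VC| = r/sin(θ/2) = 12.809675/sin(32.9284°) = 23.564964
C = V + |VC|·bis = (-50.4466,1.1430)
T_A = V + ((C−V)·d_A)·d_A = V + 19.7793·d_A = (-45.5400,12.9757)
T_B = V + ((C−V)·d_B)·d_B = V + 19.7793·d_B = (-41.6559,-8.1742)
sweep = 180° − θ = 114.1433°

center=(-50.4466,1.1430) T_A=(-45.5400,12.9757) T_B=(-41.6559,-8.1742) sweep=114.1433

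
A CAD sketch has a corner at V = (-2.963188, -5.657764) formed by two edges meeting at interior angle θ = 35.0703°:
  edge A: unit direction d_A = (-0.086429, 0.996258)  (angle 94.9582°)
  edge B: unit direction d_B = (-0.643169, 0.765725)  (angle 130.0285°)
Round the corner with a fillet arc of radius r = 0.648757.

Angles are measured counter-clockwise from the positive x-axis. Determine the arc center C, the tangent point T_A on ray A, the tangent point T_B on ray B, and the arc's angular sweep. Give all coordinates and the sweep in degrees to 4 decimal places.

bisector direction at 112.4934° = (-0.382576,0.923924)
center distance |VC| = r/sin(θ/2) = 0.648757/sin(17.5352°) = 2.153258
C = V + |VC|·bis = (-3.7870,-3.6683)
T_A = V + ((C−V)·d_A)·d_A = V + 2.0532·d_A = (-3.1406,-3.6122)
T_B = V + ((C−V)·d_B)·d_B = V + 2.0532·d_B = (-4.2837,-4.0856)
sweep = 180° − θ = 144.9297°

center=(-3.7870,-3.6683) T_A=(-3.1406,-3.6122) T_B=(-4.2837,-4.0856) sweep=144.9297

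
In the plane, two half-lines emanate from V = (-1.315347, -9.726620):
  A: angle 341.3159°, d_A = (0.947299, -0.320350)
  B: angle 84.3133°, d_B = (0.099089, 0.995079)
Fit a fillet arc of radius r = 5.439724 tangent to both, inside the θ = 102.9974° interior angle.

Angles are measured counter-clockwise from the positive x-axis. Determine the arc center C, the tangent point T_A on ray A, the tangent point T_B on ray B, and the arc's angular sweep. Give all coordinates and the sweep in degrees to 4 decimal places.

bisector direction at 32.8146° = (0.840429,0.541922)
center distance |VC| = r/sin(θ/2) = 5.439724/sin(51.4987°) = 6.950889
C = V + |VC|·bis = (4.5264,-5.9598)
T_A = V + ((C−V)·d_A)·d_A = V + 4.3272·d_A = (2.7838,-11.1128)
T_B = V + ((C−V)·d_B)·d_B = V + 4.3272·d_B = (-0.8866,-5.4208)
sweep = 180° − θ = 77.0026°

center=(4.5264,-5.9598) T_A=(2.7838,-11.1128) T_B=(-0.8866,-5.4208) sweep=77.0026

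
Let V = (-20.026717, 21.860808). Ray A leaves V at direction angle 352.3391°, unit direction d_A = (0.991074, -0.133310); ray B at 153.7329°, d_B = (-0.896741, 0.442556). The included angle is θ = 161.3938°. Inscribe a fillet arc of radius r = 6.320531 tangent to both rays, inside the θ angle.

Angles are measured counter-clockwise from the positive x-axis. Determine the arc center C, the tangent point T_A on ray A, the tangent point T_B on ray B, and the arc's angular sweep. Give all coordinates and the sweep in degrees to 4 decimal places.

center=(-18.1580,27.9869) T_A=(-19.0006,21.7228) T_B=(-20.9552,22.3190) sweep=18.6062

bisector direction at 73.0360° = (0.291771,0.956488)
center distance |VC| = r/sin(θ/2) = 6.320531/sin(80.6969°) = 6.404773
C = V + |VC|·bis = (-18.1580,27.9869)
T_A = V + ((C−V)·d_A)·d_A = V + 1.0354·d_A = (-19.0006,21.7228)
T_B = V + ((C−V)·d_B)·d_B = V + 1.0354·d_B = (-20.9552,22.3190)
sweep = 180° − θ = 18.6062°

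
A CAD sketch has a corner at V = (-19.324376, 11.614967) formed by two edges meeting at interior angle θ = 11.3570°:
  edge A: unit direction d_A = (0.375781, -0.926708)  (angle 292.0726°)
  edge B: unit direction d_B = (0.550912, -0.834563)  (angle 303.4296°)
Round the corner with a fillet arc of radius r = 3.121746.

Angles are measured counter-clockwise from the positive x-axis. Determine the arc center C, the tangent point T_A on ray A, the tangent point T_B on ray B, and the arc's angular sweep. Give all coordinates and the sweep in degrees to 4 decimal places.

bisector direction at 297.7511° = (0.465632,-0.884979)
center distance |VC| = r/sin(θ/2) = 3.121746/sin(5.6785°) = 31.549885
C = V + |VC|·bis = (-4.6338,-16.3060)
T_A = V + ((C−V)·d_A)·d_A = V + 31.3951·d_A = (-7.5267,-17.4791)
T_B = V + ((C−V)·d_B)·d_B = V + 31.3951·d_B = (-2.0285,-14.5862)
sweep = 180° − θ = 168.6430°

center=(-4.6338,-16.3060) T_A=(-7.5267,-17.4791) T_B=(-2.0285,-14.5862) sweep=168.6430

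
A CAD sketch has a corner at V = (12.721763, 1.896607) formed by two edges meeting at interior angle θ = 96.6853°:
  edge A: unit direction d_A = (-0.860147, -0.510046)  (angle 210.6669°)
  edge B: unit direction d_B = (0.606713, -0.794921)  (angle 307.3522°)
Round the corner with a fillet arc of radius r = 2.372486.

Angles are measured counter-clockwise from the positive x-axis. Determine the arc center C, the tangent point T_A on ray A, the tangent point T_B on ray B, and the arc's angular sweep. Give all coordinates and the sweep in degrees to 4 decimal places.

bisector direction at 259.0096° = (-0.190645,-0.981659)
center distance |VC| = r/sin(θ/2) = 2.372486/sin(48.3426°) = 3.175453
C = V + |VC|·bis = (12.1164,-1.2206)
T_A = V + ((C−V)·d_A)·d_A = V + 2.1106·d_A = (10.9063,0.8201)
T_B = V + ((C−V)·d_B)·d_B = V + 2.1106·d_B = (14.0023,0.2188)
sweep = 180° − θ = 83.3147°

center=(12.1164,-1.2206) T_A=(10.9063,0.8201) T_B=(14.0023,0.2188) sweep=83.3147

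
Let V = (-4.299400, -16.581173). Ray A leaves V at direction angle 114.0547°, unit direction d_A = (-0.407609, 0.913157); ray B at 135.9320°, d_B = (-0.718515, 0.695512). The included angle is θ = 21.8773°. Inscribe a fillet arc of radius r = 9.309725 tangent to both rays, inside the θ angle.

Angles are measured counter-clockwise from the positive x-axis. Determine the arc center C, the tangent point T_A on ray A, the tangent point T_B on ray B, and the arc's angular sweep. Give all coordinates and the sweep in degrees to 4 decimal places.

bisector direction at 124.9934° = (-0.573481,0.819219)
center distance |VC| = r/sin(θ/2) = 9.309725/sin(10.9387°) = 49.061093
C = V + |VC|·bis = (-32.4350,23.6106)
T_A = V + ((C−V)·d_A)·d_A = V + 48.1697·d_A = (-23.9338,27.4053)
T_B = V + ((C−V)·d_B)·d_B = V + 48.1697·d_B = (-38.9100,16.9214)
sweep = 180° − θ = 158.1227°

center=(-32.4350,23.6106) T_A=(-23.9338,27.4053) T_B=(-38.9100,16.9214) sweep=158.1227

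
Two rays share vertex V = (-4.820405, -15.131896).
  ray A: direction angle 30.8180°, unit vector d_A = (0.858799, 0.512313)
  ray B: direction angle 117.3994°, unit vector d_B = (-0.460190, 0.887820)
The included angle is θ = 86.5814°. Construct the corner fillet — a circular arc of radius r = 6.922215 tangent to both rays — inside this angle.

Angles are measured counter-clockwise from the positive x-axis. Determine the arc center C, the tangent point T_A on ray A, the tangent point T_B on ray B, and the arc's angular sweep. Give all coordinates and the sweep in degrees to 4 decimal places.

center=(-2.0562,-5.4226) T_A=(1.4901,-11.3674) T_B=(-8.2019,-8.6081) sweep=93.4186

bisector direction at 74.1087° = (0.273813,0.961783)
center distance |VC| = r/sin(θ/2) = 6.922215/sin(43.2907°) = 10.095104
C = V + |VC|·bis = (-2.0562,-5.4226)
T_A = V + ((C−V)·d_A)·d_A = V + 7.3481·d_A = (1.4901,-11.3674)
T_B = V + ((C−V)·d_B)·d_B = V + 7.3481·d_B = (-8.2019,-8.6081)
sweep = 180° − θ = 93.4186°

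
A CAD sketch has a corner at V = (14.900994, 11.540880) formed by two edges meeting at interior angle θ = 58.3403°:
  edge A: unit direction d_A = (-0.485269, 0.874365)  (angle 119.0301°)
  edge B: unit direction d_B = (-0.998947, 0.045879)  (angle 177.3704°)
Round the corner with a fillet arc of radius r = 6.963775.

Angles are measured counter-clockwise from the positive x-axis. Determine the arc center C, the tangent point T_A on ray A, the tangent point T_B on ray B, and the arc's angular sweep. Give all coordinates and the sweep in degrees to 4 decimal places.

bisector direction at 148.2003° = (-0.849895,0.526952)
center distance |VC| = r/sin(θ/2) = 6.963775/sin(29.1701°) = 14.287456
C = V + |VC|·bis = (2.7582,19.0697)
T_A = V + ((C−V)·d_A)·d_A = V + 12.4755·d_A = (8.8470,22.4490)
T_B = V + ((C−V)·d_B)·d_B = V + 12.4755·d_B = (2.4387,12.1132)
sweep = 180° − θ = 121.6597°

center=(2.7582,19.0697) T_A=(8.8470,22.4490) T_B=(2.4387,12.1132) sweep=121.6597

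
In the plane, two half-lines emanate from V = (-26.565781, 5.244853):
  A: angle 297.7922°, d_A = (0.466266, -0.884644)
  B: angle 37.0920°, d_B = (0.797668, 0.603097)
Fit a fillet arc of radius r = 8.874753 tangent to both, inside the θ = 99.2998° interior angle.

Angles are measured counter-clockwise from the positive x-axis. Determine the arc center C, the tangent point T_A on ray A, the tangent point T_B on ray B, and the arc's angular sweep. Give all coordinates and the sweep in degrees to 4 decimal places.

center=(-15.1993,2.7129) T_A=(-23.0503,-1.4251) T_B=(-20.5516,9.7920) sweep=80.7002

bisector direction at 347.4421° = (0.976077,-0.217426)
center distance |VC| = r/sin(θ/2) = 8.874753/sin(49.6499°) = 11.645091
C = V + |VC|·bis = (-15.1993,2.7129)
T_A = V + ((C−V)·d_A)·d_A = V + 7.5397·d_A = (-23.0503,-1.4251)
T_B = V + ((C−V)·d_B)·d_B = V + 7.5397·d_B = (-20.5516,9.7920)
sweep = 180° − θ = 80.7002°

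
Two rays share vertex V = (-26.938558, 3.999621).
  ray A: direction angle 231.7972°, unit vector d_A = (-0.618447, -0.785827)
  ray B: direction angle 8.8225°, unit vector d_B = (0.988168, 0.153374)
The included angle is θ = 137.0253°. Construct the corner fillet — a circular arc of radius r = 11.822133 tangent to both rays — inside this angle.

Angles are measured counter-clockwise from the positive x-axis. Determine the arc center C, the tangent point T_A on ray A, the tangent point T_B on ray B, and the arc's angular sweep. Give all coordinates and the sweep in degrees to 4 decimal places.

center=(-20.5266,-6.9689) T_A=(-29.8167,0.3425) T_B=(-22.3398,4.7134) sweep=42.9747

bisector direction at 300.3099° = (0.504676,-0.863309)
center distance |VC| = r/sin(θ/2) = 11.822133/sin(68.5126°) = 12.705161
C = V + |VC|·bis = (-20.5266,-6.9689)
T_A = V + ((C−V)·d_A)·d_A = V + 4.6538·d_A = (-29.8167,0.3425)
T_B = V + ((C−V)·d_B)·d_B = V + 4.6538·d_B = (-22.3398,4.7134)
sweep = 180° − θ = 42.9747°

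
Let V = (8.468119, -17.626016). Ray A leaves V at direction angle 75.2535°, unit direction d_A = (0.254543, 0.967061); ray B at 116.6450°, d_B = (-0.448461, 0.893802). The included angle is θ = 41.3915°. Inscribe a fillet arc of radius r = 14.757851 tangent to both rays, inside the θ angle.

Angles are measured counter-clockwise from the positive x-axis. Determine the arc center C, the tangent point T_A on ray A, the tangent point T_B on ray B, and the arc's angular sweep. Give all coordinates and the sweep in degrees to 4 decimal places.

bisector direction at 95.9492° = (-0.103648,0.994614)
center distance |VC| = r/sin(θ/2) = 14.757851/sin(20.6958°) = 41.758979
C = V + |VC|·bis = (4.1399,23.9081)
T_A = V + ((C−V)·d_A)·d_A = V + 39.0643·d_A = (18.4117,20.1515)
T_B = V + ((C−V)·d_B)·d_B = V + 39.0643·d_B = (-9.0507,17.2897)
sweep = 180° − θ = 138.6085°

center=(4.1399,23.9081) T_A=(18.4117,20.1515) T_B=(-9.0507,17.2897) sweep=138.6085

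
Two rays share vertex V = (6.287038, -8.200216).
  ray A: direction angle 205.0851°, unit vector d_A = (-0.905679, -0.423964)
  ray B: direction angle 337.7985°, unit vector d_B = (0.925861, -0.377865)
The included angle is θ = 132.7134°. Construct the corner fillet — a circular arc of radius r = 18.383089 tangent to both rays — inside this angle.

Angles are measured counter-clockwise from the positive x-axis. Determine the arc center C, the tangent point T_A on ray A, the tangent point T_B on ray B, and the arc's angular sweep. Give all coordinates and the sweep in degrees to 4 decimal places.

bisector direction at 271.4418° = (0.025162,-0.999683)
center distance |VC| = r/sin(θ/2) = 18.383089/sin(66.3567°) = 20.067562
C = V + |VC|·bis = (6.7920,-28.2614)
T_A = V + ((C−V)·d_A)·d_A = V + 8.0479·d_A = (-1.0018,-11.6122)
T_B = V + ((C−V)·d_B)·d_B = V + 8.0479·d_B = (13.7383,-11.2412)
sweep = 180° − θ = 47.2866°

center=(6.7920,-28.2614) T_A=(-1.0018,-11.6122) T_B=(13.7383,-11.2412) sweep=47.2866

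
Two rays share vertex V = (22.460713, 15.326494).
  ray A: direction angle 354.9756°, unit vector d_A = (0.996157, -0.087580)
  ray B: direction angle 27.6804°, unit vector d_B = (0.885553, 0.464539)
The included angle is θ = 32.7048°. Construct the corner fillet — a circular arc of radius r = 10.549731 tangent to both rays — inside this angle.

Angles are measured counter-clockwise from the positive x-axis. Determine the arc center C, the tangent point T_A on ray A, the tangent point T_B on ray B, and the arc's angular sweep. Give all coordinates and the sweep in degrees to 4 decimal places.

center=(59.2017,22.6867) T_A=(58.2777,12.1775) T_B=(54.3009,32.0291) sweep=147.2952

bisector direction at 11.3280° = (0.980519,0.196425)
center distance |VC| = r/sin(θ/2) = 10.549731/sin(16.3524°) = 37.470934
C = V + |VC|·bis = (59.2017,22.6867)
T_A = V + ((C−V)·d_A)·d_A = V + 35.9552·d_A = (58.2777,12.1775)
T_B = V + ((C−V)·d_B)·d_B = V + 35.9552·d_B = (54.3009,32.0291)
sweep = 180° − θ = 147.2952°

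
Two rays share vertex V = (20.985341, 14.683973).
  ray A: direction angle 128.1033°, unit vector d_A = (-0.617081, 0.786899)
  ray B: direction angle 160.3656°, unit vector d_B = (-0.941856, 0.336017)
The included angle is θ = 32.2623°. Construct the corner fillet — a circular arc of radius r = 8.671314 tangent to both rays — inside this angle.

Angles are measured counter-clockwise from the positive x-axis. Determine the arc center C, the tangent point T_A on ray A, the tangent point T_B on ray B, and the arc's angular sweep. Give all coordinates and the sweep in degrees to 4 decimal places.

center=(-4.3390,32.9253) T_A=(2.4845,38.2762) T_B=(-7.2527,24.7582) sweep=147.7377

bisector direction at 144.2345° = (-0.811415,0.584470)
center distance |VC| = r/sin(θ/2) = 8.671314/sin(16.1312°) = 31.210081
C = V + |VC|·bis = (-4.3390,32.9253)
T_A = V + ((C−V)·d_A)·d_A = V + 29.9813·d_A = (2.4845,38.2762)
T_B = V + ((C−V)·d_B)·d_B = V + 29.9813·d_B = (-7.2527,24.7582)
sweep = 180° − θ = 147.7377°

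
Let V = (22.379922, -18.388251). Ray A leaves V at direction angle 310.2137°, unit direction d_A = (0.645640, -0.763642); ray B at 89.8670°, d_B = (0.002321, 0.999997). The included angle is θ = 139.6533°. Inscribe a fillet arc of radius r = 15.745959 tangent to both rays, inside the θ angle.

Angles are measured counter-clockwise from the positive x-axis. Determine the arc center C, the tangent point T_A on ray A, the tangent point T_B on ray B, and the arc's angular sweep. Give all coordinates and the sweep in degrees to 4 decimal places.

bisector direction at 20.0404° = (0.939452,0.342682)
center distance |VC| = r/sin(θ/2) = 15.745959/sin(69.8267°) = 16.775049
C = V + |VC|·bis = (38.1393,-12.6397)
T_A = V + ((C−V)·d_A)·d_A = V + 5.7851·d_A = (26.1150,-22.8060)
T_B = V + ((C−V)·d_B)·d_B = V + 5.7851·d_B = (22.3934,-12.6032)
sweep = 180° − θ = 40.3467°

center=(38.1393,-12.6397) T_A=(26.1150,-22.8060) T_B=(22.3934,-12.6032) sweep=40.3467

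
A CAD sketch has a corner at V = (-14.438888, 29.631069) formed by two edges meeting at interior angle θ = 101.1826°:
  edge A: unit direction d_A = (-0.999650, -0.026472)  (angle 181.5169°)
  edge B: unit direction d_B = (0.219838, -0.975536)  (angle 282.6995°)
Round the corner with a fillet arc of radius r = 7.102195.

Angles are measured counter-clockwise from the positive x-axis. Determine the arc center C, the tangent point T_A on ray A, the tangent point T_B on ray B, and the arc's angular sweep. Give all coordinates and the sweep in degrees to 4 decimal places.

bisector direction at 232.1082° = (-0.614172,-0.789172)
center distance |VC| = r/sin(θ/2) = 7.102195/sin(50.5913°) = 9.192148
C = V + |VC|·bis = (-20.0845,22.3769)
T_A = V + ((C−V)·d_A)·d_A = V + 5.8356·d_A = (-20.2725,29.4766)
T_B = V + ((C−V)·d_B)·d_B = V + 5.8356·d_B = (-13.1560,23.9382)
sweep = 180° − θ = 78.8174°

center=(-20.0845,22.3769) T_A=(-20.2725,29.4766) T_B=(-13.1560,23.9382) sweep=78.8174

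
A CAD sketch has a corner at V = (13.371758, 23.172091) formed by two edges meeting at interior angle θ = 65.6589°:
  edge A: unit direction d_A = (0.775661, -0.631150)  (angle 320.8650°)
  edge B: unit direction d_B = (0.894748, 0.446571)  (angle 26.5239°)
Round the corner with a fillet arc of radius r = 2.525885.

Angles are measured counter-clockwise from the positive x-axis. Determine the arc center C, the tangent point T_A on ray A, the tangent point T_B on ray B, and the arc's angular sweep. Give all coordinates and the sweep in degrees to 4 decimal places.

bisector direction at 353.6945° = (0.993950,-0.109831)
center distance |VC| = r/sin(θ/2) = 2.525885/sin(32.8295°) = 4.659099
C = V + |VC|·bis = (18.0027,22.6604)
T_A = V + ((C−V)·d_A)·d_A = V + 3.9150·d_A = (16.4085,20.7011)
T_B = V + ((C−V)·d_B)·d_B = V + 3.9150·d_B = (16.8747,24.9204)
sweep = 180° − θ = 114.3411°

center=(18.0027,22.6604) T_A=(16.4085,20.7011) T_B=(16.8747,24.9204) sweep=114.3411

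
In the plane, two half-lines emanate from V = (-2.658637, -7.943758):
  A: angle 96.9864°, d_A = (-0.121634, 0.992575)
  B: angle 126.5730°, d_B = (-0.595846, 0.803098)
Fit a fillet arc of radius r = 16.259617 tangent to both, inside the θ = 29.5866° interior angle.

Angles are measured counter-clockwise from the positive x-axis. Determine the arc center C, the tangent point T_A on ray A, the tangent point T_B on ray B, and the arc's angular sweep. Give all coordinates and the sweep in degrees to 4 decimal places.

center=(-26.2864,51.1907) T_A=(-10.1475,53.1684) T_B=(-39.3445,41.5025) sweep=150.4134

bisector direction at 111.7797° = (-0.371039,0.928617)
center distance |VC| = r/sin(θ/2) = 16.259617/sin(14.7933°) = 63.680120
C = V + |VC|·bis = (-26.2864,51.1907)
T_A = V + ((C−V)·d_A)·d_A = V + 61.5693·d_A = (-10.1475,53.1684)
T_B = V + ((C−V)·d_B)·d_B = V + 61.5693·d_B = (-39.3445,41.5025)
sweep = 180° − θ = 150.4134°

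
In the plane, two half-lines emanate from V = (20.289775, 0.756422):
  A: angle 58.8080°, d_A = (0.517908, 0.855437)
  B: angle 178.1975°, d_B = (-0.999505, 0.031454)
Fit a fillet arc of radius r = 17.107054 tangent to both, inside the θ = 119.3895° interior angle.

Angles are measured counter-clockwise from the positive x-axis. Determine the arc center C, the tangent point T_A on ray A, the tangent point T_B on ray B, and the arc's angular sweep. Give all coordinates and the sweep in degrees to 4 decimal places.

center=(10.8342,18.1695) T_A=(25.4682,9.3096) T_B=(10.2961,1.0709) sweep=60.6105

bisector direction at 118.5027° = (-0.477201,0.878794)
center distance |VC| = r/sin(θ/2) = 17.107054/sin(59.6947°) = 19.814754
C = V + |VC|·bis = (10.8342,18.1695)
T_A = V + ((C−V)·d_A)·d_A = V + 9.9987·d_A = (25.4682,9.3096)
T_B = V + ((C−V)·d_B)·d_B = V + 9.9987·d_B = (10.2961,1.0709)
sweep = 180° − θ = 60.6105°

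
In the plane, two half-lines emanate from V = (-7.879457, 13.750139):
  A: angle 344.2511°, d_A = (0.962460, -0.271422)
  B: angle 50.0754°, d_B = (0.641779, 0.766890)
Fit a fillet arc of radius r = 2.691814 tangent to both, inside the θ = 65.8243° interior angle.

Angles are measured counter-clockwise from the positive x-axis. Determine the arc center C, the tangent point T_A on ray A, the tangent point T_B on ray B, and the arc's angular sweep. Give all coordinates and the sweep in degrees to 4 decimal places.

bisector direction at 17.1633° = (0.955468,0.295095)
center distance |VC| = r/sin(θ/2) = 2.691814/sin(32.9121°) = 4.954084
C = V + |VC|·bis = (-3.1460,15.2121)
T_A = V + ((C−V)·d_A)·d_A = V + 4.1590·d_A = (-3.8766,12.6213)
T_B = V + ((C−V)·d_B)·d_B = V + 4.1590·d_B = (-5.2103,16.9396)
sweep = 180° − θ = 114.1757°

center=(-3.1460,15.2121) T_A=(-3.8766,12.6213) T_B=(-5.2103,16.9396) sweep=114.1757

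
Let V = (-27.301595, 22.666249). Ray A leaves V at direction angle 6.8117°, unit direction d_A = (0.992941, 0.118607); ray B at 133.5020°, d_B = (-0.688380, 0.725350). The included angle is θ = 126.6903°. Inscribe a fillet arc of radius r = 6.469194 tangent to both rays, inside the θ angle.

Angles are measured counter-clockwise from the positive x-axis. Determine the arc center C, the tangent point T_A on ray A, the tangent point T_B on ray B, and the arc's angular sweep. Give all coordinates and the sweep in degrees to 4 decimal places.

bisector direction at 70.1569° = (0.339446,0.940625)
center distance |VC| = r/sin(θ/2) = 6.469194/sin(63.3451°) = 7.238460
C = V + |VC|·bis = (-24.8445,29.4749)
T_A = V + ((C−V)·d_A)·d_A = V + 3.2473·d_A = (-24.0772,23.0514)
T_B = V + ((C−V)·d_B)·d_B = V + 3.2473·d_B = (-29.5370,25.0217)
sweep = 180° − θ = 53.3097°

center=(-24.8445,29.4749) T_A=(-24.0772,23.0514) T_B=(-29.5370,25.0217) sweep=53.3097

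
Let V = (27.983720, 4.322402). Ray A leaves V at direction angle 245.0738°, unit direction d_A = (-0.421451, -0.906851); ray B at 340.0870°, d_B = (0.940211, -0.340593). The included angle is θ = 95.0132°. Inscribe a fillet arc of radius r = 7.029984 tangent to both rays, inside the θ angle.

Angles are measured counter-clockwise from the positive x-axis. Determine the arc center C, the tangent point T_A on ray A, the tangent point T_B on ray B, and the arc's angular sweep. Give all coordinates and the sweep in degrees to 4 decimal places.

center=(31.6446,-4.4808) T_A=(25.2695,-1.5180) T_B=(34.0390,2.1289) sweep=84.9868

bisector direction at 292.5804° = (0.383979,-0.923342)
center distance |VC| = r/sin(θ/2) = 7.029984/sin(47.5066°) = 9.534054
C = V + |VC|·bis = (31.6446,-4.4808)
T_A = V + ((C−V)·d_A)·d_A = V + 6.4403·d_A = (25.2695,-1.5180)
T_B = V + ((C−V)·d_B)·d_B = V + 6.4403·d_B = (34.0390,2.1289)
sweep = 180° − θ = 84.9868°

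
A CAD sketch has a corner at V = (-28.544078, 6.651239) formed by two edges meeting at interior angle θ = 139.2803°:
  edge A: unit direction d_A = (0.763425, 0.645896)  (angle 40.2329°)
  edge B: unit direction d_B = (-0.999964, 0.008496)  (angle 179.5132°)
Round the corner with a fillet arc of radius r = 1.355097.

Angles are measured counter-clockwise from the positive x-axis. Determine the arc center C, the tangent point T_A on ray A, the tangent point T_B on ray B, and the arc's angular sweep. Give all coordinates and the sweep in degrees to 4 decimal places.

bisector direction at 109.8731° = (-0.339937,0.940448)
center distance |VC| = r/sin(θ/2) = 1.355097/sin(69.6402°) = 1.445397
C = V + |VC|·bis = (-29.0354,8.0106)
T_A = V + ((C−V)·d_A)·d_A = V + 0.5029·d_A = (-28.1602,6.9760)
T_B = V + ((C−V)·d_B)·d_B = V + 0.5029·d_B = (-29.0469,6.6555)
sweep = 180° − θ = 40.7197°

center=(-29.0354,8.0106) T_A=(-28.1602,6.9760) T_B=(-29.0469,6.6555) sweep=40.7197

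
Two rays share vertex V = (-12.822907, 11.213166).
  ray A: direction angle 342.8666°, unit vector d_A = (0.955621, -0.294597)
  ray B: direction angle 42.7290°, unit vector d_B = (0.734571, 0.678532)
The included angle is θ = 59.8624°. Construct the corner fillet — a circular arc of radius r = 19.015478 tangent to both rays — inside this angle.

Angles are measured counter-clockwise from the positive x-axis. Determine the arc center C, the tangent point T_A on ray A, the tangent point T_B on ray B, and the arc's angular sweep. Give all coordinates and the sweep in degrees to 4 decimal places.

center=(24.3406,19.6550) T_A=(18.7387,1.4834) T_B=(11.4380,33.6232) sweep=120.1376

bisector direction at 12.7978° = (0.975158,0.221511)
center distance |VC| = r/sin(θ/2) = 19.015478/sin(29.9312°) = 38.110246
C = V + |VC|·bis = (24.3406,19.6550)
T_A = V + ((C−V)·d_A)·d_A = V + 33.0273·d_A = (18.7387,1.4834)
T_B = V + ((C−V)·d_B)·d_B = V + 33.0273·d_B = (11.4380,33.6232)
sweep = 180° − θ = 120.1376°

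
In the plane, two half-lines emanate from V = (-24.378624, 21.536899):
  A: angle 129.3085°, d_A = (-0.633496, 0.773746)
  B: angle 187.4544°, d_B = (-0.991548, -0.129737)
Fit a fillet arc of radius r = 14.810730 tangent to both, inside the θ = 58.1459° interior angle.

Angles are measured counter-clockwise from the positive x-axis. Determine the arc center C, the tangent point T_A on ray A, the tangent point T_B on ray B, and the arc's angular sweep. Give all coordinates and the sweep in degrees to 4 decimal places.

center=(-52.7142,32.7664) T_A=(-41.2545,42.1489) T_B=(-50.7927,18.0808) sweep=121.8541

bisector direction at 158.3815° = (-0.929657,0.368426)
center distance |VC| = r/sin(θ/2) = 14.810730/sin(29.0729°) = 30.479594
C = V + |VC|·bis = (-52.7142,32.7664)
T_A = V + ((C−V)·d_A)·d_A = V + 26.6392·d_A = (-41.2545,42.1489)
T_B = V + ((C−V)·d_B)·d_B = V + 26.6392·d_B = (-50.7927,18.0808)
sweep = 180° − θ = 121.8541°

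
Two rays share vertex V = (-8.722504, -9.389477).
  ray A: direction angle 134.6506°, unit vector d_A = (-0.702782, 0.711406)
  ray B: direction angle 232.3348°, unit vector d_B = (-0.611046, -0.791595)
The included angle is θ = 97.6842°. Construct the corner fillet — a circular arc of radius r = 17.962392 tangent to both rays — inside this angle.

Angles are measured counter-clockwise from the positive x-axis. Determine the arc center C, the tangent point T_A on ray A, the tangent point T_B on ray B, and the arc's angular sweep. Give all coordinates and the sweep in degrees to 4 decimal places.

bisector direction at 183.4927° = (-0.998143,-0.060921)
center distance |VC| = r/sin(θ/2) = 17.962392/sin(48.8421°) = 23.857648
C = V + |VC|·bis = (-32.5358,-10.8429)
T_A = V + ((C−V)·d_A)·d_A = V + 15.7016·d_A = (-19.7573,1.7807)
T_B = V + ((C−V)·d_B)·d_B = V + 15.7016·d_B = (-18.3169,-21.8188)
sweep = 180° − θ = 82.3158°

center=(-32.5358,-10.8429) T_A=(-19.7573,1.7807) T_B=(-18.3169,-21.8188) sweep=82.3158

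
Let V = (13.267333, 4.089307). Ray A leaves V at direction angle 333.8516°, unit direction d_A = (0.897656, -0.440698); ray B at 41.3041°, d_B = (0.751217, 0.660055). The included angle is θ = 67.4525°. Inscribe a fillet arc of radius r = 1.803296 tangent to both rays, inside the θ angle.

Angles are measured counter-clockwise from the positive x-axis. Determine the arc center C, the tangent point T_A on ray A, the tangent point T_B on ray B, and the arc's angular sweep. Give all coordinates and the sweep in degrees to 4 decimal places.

bisector direction at 7.5779° = (0.991267,0.131873)
center distance |VC| = r/sin(θ/2) = 1.803296/sin(33.7263°) = 3.247862
C = V + |VC|·bis = (16.4868,4.5176)
T_A = V + ((C−V)·d_A)·d_A = V + 2.7012·d_A = (15.6921,2.8989)
T_B = V + ((C−V)·d_B)·d_B = V + 2.7012·d_B = (15.2966,5.8723)
sweep = 180° − θ = 112.5475°

center=(16.4868,4.5176) T_A=(15.6921,2.8989) T_B=(15.2966,5.8723) sweep=112.5475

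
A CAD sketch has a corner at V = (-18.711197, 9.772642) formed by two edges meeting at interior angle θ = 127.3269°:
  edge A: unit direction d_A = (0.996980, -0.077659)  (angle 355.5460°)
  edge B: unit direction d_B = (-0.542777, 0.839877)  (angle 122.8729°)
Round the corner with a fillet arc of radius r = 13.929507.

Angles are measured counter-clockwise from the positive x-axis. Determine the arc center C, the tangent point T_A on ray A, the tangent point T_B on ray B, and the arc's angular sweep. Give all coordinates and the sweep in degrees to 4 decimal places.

center=(-10.7548,23.1246) T_A=(-11.8366,9.2372) T_B=(-22.4539,15.5640) sweep=52.6731

bisector direction at 59.2095° = (0.511901,0.859044)
center distance |VC| = r/sin(θ/2) = 13.929507/sin(63.6634°) = 15.542793
C = V + |VC|·bis = (-10.7548,23.1246)
T_A = V + ((C−V)·d_A)·d_A = V + 6.8955·d_A = (-11.8366,9.2372)
T_B = V + ((C−V)·d_B)·d_B = V + 6.8955·d_B = (-22.4539,15.5640)
sweep = 180° − θ = 52.6731°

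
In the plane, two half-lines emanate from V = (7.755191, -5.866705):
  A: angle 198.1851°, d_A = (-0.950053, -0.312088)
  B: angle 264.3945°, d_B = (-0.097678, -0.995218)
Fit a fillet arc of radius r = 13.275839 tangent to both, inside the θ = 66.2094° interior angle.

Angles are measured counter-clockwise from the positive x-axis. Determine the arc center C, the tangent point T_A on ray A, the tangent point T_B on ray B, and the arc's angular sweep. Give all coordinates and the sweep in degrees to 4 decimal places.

center=(-7.4460,-24.8340) T_A=(-11.5893,-12.2213) T_B=(5.7663,-26.1308) sweep=113.7906

bisector direction at 231.2898° = (-0.625382,-0.780319)
center distance |VC| = r/sin(θ/2) = 13.275839/sin(33.1047°) = 24.307125
C = V + |VC|·bis = (-7.4460,-24.8340)
T_A = V + ((C−V)·d_A)·d_A = V + 20.3614·d_A = (-11.5893,-12.2213)
T_B = V + ((C−V)·d_B)·d_B = V + 20.3614·d_B = (5.7663,-26.1308)
sweep = 180° − θ = 113.7906°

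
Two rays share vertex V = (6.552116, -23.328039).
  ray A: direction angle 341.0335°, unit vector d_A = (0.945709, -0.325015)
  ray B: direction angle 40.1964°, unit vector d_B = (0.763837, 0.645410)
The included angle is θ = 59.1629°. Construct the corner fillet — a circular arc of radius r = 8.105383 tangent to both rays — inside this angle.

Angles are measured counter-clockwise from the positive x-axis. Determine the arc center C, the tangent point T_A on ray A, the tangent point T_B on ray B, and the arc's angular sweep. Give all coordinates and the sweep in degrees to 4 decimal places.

center=(22.6901,-20.3035) T_A=(20.0557,-27.9689) T_B=(17.4588,-14.1124) sweep=120.8371

bisector direction at 10.6149° = (0.982887,0.184208)
center distance |VC| = r/sin(θ/2) = 8.105383/sin(29.5815°) = 16.418947
C = V + |VC|·bis = (22.6901,-20.3035)
T_A = V + ((C−V)·d_A)·d_A = V + 14.2788·d_A = (20.0557,-27.9689)
T_B = V + ((C−V)·d_B)·d_B = V + 14.2788·d_B = (17.4588,-14.1124)
sweep = 180° − θ = 120.8371°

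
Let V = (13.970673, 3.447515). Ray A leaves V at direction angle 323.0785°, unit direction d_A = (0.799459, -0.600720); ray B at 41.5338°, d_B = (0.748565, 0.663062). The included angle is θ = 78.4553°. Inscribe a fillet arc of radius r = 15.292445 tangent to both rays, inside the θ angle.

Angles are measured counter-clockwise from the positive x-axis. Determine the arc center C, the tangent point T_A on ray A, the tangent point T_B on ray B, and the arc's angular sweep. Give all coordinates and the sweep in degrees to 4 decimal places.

center=(38.1326,4.4206) T_A=(28.9461,-7.8051) T_B=(27.9927,15.8679) sweep=101.5447

bisector direction at 2.3062° = (0.999190,0.040239)
center distance |VC| = r/sin(θ/2) = 15.292445/sin(39.2276°) = 24.181479
C = V + |VC|·bis = (38.1326,4.4206)
T_A = V + ((C−V)·d_A)·d_A = V + 18.7319·d_A = (28.9461,-7.8051)
T_B = V + ((C−V)·d_B)·d_B = V + 18.7319·d_B = (27.9927,15.8679)
sweep = 180° − θ = 101.5447°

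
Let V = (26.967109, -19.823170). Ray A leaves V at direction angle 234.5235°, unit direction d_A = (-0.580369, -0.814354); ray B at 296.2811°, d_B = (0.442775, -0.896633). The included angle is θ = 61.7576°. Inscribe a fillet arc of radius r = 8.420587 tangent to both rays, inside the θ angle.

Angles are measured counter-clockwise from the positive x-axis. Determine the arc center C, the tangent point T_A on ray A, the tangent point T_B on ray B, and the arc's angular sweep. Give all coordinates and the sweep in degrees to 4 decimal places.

center=(25.6519,-36.1776) T_A=(18.7946,-31.2906) T_B=(33.2021,-32.4492) sweep=118.2424

bisector direction at 265.4023° = (-0.080159,-0.996782)
center distance |VC| = r/sin(θ/2) = 8.420587/sin(30.8788°) = 16.407244
C = V + |VC|·bis = (25.6519,-36.1776)
T_A = V + ((C−V)·d_A)·d_A = V + 14.0816·d_A = (18.7946,-31.2906)
T_B = V + ((C−V)·d_B)·d_B = V + 14.0816·d_B = (33.2021,-32.4492)
sweep = 180° − θ = 118.2424°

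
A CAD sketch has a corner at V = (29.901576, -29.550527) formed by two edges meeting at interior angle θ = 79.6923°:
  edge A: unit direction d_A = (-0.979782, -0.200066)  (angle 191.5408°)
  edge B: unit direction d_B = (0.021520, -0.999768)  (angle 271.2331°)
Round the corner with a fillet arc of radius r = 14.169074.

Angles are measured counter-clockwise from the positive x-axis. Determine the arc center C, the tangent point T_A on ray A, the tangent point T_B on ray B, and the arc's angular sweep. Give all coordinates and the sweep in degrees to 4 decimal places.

bisector direction at 231.3870° = (-0.624058,-0.781378)
center distance |VC| = r/sin(θ/2) = 14.169074/sin(39.8462°) = 22.114012
C = V + |VC|·bis = (16.1012,-46.8299)
T_A = V + ((C−V)·d_A)·d_A = V + 16.9784·d_A = (13.2664,-32.9473)
T_B = V + ((C−V)·d_B)·d_B = V + 16.9784·d_B = (30.2670,-46.5250)
sweep = 180° − θ = 100.3077°

center=(16.1012,-46.8299) T_A=(13.2664,-32.9473) T_B=(30.2670,-46.5250) sweep=100.3077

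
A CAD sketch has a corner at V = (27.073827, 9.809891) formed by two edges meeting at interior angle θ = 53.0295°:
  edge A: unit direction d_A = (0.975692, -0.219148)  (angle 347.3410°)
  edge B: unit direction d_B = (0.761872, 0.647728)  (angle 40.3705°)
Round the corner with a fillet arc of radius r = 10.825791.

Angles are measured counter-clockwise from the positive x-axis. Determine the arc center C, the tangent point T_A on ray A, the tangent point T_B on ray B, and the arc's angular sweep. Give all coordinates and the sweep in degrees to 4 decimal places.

center=(50.6180,15.6172) T_A=(48.2455,5.0546) T_B=(43.6058,23.8651) sweep=126.9705

bisector direction at 13.8558° = (0.970902,0.239478)
center distance |VC| = r/sin(θ/2) = 10.825791/sin(26.5147°) = 24.249793
C = V + |VC|·bis = (50.6180,15.6172)
T_A = V + ((C−V)·d_A)·d_A = V + 21.6992·d_A = (48.2455,5.0546)
T_B = V + ((C−V)·d_B)·d_B = V + 21.6992·d_B = (43.6058,23.8651)
sweep = 180° − θ = 126.9705°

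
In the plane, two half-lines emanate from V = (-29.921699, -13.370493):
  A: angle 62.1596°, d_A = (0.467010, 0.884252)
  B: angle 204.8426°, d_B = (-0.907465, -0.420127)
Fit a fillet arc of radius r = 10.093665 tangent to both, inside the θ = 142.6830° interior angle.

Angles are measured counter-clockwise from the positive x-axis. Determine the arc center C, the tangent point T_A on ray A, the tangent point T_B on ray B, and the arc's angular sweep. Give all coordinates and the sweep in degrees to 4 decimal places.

bisector direction at 133.5011° = (-0.688369,0.725361)
center distance |VC| = r/sin(θ/2) = 10.093665/sin(71.3415°) = 10.653594
C = V + |VC|·bis = (-37.2553,-5.6428)
T_A = V + ((C−V)·d_A)·d_A = V + 3.4084·d_A = (-28.3300,-10.3566)
T_B = V + ((C−V)·d_B)·d_B = V + 3.4084·d_B = (-33.0147,-14.8024)
sweep = 180° − θ = 37.3170°

center=(-37.2553,-5.6428) T_A=(-28.3300,-10.3566) T_B=(-33.0147,-14.8024) sweep=37.3170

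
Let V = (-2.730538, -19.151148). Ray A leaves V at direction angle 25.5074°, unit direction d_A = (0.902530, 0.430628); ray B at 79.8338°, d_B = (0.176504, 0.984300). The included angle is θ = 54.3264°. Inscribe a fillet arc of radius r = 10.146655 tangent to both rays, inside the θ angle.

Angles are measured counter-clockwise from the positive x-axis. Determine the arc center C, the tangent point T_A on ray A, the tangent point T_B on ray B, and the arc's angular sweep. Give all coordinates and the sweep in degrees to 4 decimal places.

center=(10.7471,-1.4781) T_A=(15.1165,-10.6357) T_B=(0.7597,0.3129) sweep=125.6736

bisector direction at 52.6706° = (0.606396,0.795162)
center distance |VC| = r/sin(θ/2) = 10.146655/sin(27.1632°) = 22.225771
C = V + |VC|·bis = (10.7471,-1.4781)
T_A = V + ((C−V)·d_A)·d_A = V + 19.7745·d_A = (15.1165,-10.6357)
T_B = V + ((C−V)·d_B)·d_B = V + 19.7745·d_B = (0.7597,0.3129)
sweep = 180° − θ = 125.6736°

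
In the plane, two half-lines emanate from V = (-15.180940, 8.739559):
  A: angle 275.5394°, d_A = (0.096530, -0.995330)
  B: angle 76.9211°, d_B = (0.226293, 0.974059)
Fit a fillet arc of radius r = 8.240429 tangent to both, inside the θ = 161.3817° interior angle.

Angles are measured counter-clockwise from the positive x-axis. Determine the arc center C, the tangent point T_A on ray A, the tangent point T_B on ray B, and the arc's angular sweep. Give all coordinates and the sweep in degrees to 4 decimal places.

bisector direction at 356.2303° = (0.997836,-0.065747)
center distance |VC| = r/sin(θ/2) = 8.240429/sin(80.6908°) = 8.350405
C = V + |VC|·bis = (-6.8486,8.1905)
T_A = V + ((C−V)·d_A)·d_A = V + 1.3508·d_A = (-15.0505,7.3951)
T_B = V + ((C−V)·d_B)·d_B = V + 1.3508·d_B = (-14.8753,10.0553)
sweep = 180° − θ = 18.6183°

center=(-6.8486,8.1905) T_A=(-15.0505,7.3951) T_B=(-14.8753,10.0553) sweep=18.6183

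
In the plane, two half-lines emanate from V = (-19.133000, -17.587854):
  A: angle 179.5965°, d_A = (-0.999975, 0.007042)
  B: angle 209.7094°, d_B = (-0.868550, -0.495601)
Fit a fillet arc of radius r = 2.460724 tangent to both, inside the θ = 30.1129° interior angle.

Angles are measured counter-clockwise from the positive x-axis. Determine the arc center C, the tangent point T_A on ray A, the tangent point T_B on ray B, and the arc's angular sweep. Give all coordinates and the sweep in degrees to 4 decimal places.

bisector direction at 194.6530° = (-0.967476,-0.252964)
center distance |VC| = r/sin(θ/2) = 2.460724/sin(15.0564°) = 9.472681
C = V + |VC|·bis = (-28.2976,-19.9841)
T_A = V + ((C−V)·d_A)·d_A = V + 9.1475·d_A = (-28.2803,-17.5234)
T_B = V + ((C−V)·d_B)·d_B = V + 9.1475·d_B = (-27.0781,-22.1214)
sweep = 180° − θ = 149.8871°

center=(-28.2976,-19.9841) T_A=(-28.2803,-17.5234) T_B=(-27.0781,-22.1214) sweep=149.8871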